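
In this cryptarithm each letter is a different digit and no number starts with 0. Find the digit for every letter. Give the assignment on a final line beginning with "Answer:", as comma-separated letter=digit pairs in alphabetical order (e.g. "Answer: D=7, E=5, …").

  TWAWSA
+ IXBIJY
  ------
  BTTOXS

Step 1. [col 1: A + Y ≡ S (mod 10)] several values work for Y in column 1 (A + Y ≡ S (mod 10), carry-in 0); try Y=6. So Y=6.
Step 2. [col 1: A + Y ≡ S (mod 10)] column 1 (A + Y ≡ S (mod 10), carry-in 0) doesn't pin S yet; pick S=4 and continue ⇒ S=4.
Step 3. [col 1: A + Y ≡ S (mod 10)] column 1 reads A+Y+carry(0)=S with Y=6, S=4; with digits 4,6 already taken and all letters distinct, the only value for A is 8 ⇒ A=8.
Step 4. [col 2: S + J ≡ X (mod 10)] several values work for J in column 2 (S + J ≡ X (mod 10), carry-in 1); try J=0, so J=0.
Step 5. [col 2: S + J ≡ X (mod 10)] column 2 reads S+J+carry(1)=X with S=4, J=0; with digits 0,4,6,8 already taken and all letters distinct, the only value for X is 5, so X=5.
Step 6. [col 3: W + I ≡ O (mod 10)] several values work for O in column 3 (W + I ≡ O (mod 10), carry-in 0); try O=3. So O=3.
Step 7. [col 3: W + I ≡ O (mod 10)] column 3 (W + I ≡ O (mod 10), carry-in 0) doesn't pin I yet; pick I=2 and continue ⇒ I=2.
Step 8. [col 3: W + I ≡ O (mod 10)] in column 3 we have W+I≡O with carry-in 0; given I=2, O=3 and digits 0,2,3,4,5,6,8 already taken and all letters distinct, that pins W to 1 ⇒ W=1.
Step 9. [col 4: A + B ≡ T (mod 10)] in column 4 we have A+B≡T with carry-in 0; given A=8 and digits 0,1,2,3,4,5,6,8 already taken and all letters distinct, that pins B to 9, so B=9.
Step 10. [col 4: A + B ≡ T (mod 10)] from column 4 (A=8, B=9, carry-in 0, digits 0,1,2,3,4,5,6,8,9 already taken and all letters distinct): T must equal 7. So T=7.

Answer: A=8, B=9, I=2, J=0, O=3, S=4, T=7, W=1, X=5, Y=6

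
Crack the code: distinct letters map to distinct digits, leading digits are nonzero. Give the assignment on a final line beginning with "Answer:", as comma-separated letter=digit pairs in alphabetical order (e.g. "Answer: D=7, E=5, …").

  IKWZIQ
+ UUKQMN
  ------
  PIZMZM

Step 1. [col 1: Q + N ≡ M (mod 10)] no forcing yet in column 1 (carry-in 0); M=8 is free and consistent — try it ⇒ M=8.
Step 2. [col 1: Q + N ≡ M (mod 10)] no forcing yet in column 1 (carry-in 0); N=2 is free and consistent — try it. So N=2.
Step 3. [col 1: Q + N ≡ M (mod 10)] column 1 reads Q+N+carry(0)=M with N=2, M=8; with digits 2,8 already taken and all letters distinct, the only value for Q is 6. So Q=6.
Step 4. [col 2: I + M ≡ Z (mod 10)] several values work for I in column 2 (I + M ≡ Z (mod 10), carry-in 0); try I=3, so I=3.
Step 5. [col 2: I + M ≡ Z (mod 10)] from column 2 (I=3, M=8, carry-in 0, digits 2,3,6,8 already taken and all letters distinct): Z must equal 1 ⇒ Z=1.
Step 6. [col 4: W + K ≡ Z (mod 10)] W=4 is one option consistent with column 4 (W + K ≡ Z (mod 10), carry-in 0) — take it. So W=4.
Step 7. [col 4: W + K ≡ Z (mod 10)] from column 4 (W=4, Z=1, carry-in 0, digits 1,2,3,4,6,8 already taken and all letters distinct): K must equal 7 ⇒ K=7.
Step 8. [col 5: K + U ≡ I (mod 10)] from column 5 (K=7, I=3, carry-in 1, digits 1,2,3,4,6,7,8 already taken and all letters distinct): U must equal 5, so U=5.
Step 9. [col 6: I + U ≡ P (mod 10)] column 6: given I=3, U=5, carry-in 1, and digits 1,2,3,4,5,6,7,8 already taken and all letters distinct, I+U≡P (mod 10) forces P=9. So P=9.

Answer: I=3, K=7, M=8, N=2, P=9, Q=6, U=5, W=4, Z=1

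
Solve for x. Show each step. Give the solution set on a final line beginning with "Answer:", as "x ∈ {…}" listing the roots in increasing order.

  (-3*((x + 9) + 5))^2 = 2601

Step 1. [(-3*((x + 9) + 5))^2 = 2601] √ both sides: 2601 ≥ 0 gives two branches ⇒ sqrt: -3*((x + 9) + 5) = 51 or -51.
Step 2. [-3*((x + 9) + 5) = 51 or -51] -3·(inner) — divide through by -3. So div: (x + 9) + 5 = -17 or 17.
Step 3. [(x + 9) + 5 = -17 or 17] the outer +5 inverts by subtracting 5. So sub: x + 9 = -22 or 12.
Step 4. [x + 9 = -22 or 12] +9 is outermost — subtract 9 both sides, so sub: x = -31 or 3.

Answer: x ∈ {-31, 3}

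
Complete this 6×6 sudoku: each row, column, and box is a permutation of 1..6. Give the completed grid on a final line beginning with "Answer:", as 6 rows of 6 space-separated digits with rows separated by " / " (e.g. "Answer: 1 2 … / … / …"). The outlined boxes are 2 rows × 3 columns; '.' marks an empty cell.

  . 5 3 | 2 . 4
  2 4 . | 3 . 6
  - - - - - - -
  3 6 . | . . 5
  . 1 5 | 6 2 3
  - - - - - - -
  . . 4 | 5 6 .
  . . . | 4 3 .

Step 1. [r5c1∈{1}] r5c1 is down to just 1. So r5c1=1.
Step 2. [r6c2∈{2}] nothing but 2 survives at r6c2. So r6c2=2.
Step 3. [r1c5∈{1}] r1c5 is down to just 1 ⇒ r1c5=1.
Step 4. [r6c1∈{5,6}] across row 6, 5 lands solely at r6c1. So r6c1=5.
Step 5. [r4c1∈{4}] r4c1 is down to just 4, so r4c1=4.
Step 6. [r3c5∈{4}] only 4 remains possible at r3c5. So r3c5=4.
Step 7. [r3c4∈{1}] only 1 remains possible at r3c4. So r3c4=1.
Step 8. [r1c1∈{6}] r1c1 is down to just 6. So r1c1=6.
Step 9. [r6c3∈{6}] nothing but 6 survives at r6c3, so r6c3=6.
Step 10. [r5c2∈{3}] r5c2's peers cover all but 3, so r5c2=3.
Step 11. [r2c5∈{5}] r2c5 has the single candidate 5 ⇒ r2c5=5.
Step 12. [r6c6∈{1}] nothing but 1 survives at r6c6 ⇒ r6c6=1.
Step 13. [r5c6∈{2}] only 2 remains possible at r5c6, so r5c6=2.
Step 14. [r3c3∈{2}] only 2 remains possible at r3c3 ⇒ r3c3=2.
Step 15. [r2c3∈{1}] r2c3 has the single candidate 1 ⇒ r2c3=1.

Answer: 6 5 3 2 1 4 / 2 4 1 3 5 6 / 3 6 2 1 4 5 / 4 1 5 6 2 3 / 1 3 4 5 6 2 / 5 2 6 4 3 1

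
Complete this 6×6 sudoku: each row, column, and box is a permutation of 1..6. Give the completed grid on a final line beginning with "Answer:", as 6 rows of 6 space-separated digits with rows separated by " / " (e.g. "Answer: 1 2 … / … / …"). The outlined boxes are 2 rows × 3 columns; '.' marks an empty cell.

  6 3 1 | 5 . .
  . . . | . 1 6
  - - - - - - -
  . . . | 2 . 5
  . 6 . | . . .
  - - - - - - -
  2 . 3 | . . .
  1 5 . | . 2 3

Step 1. [r3c3∈{4}] r3c3's peers cover all but 4, so r3c3=4.
Step 2. [r6c4∈{4,6}] across row 6, 4 lands solely at r6c4. So r6c4=4.
Step 3. [r2c1∈{4,5}] across col 1, 4 lands solely at r2c1 ⇒ r2c1=4.
Step 4. [r4c3∈{2,5}] in row 4, 2 fits only at r4c3. So r4c3=2.
Step 5. [r1c5∈{4}] only 4 remains possible at r1c5 ⇒ r1c5=4.
Step 6. [r4c5∈{3}] nothing but 3 survives at r4c5. So r4c5=3.
Step 7. [r4c4∈{1}] r4c4's peers cover all but 1. So r4c4=1.
Step 8. [r5c4∈{6}] r5c4's peers cover all but 6 ⇒ r5c4=6.
Step 9. [r2c2∈{2}] r2c2 is down to just 2. So r2c2=2.
Step 10. [r3c1∈{3}] nothing but 3 survives at r3c1 ⇒ r3c1=3.
Step 11. [r5c5∈{5}] r5c5 is down to just 5 ⇒ r5c5=5.
Step 12. [r3c2∈{1}] r3c2 is down to just 1 ⇒ r3c2=1.
Step 13. [r2c4∈{3}] nothing but 3 survives at r2c4 ⇒ r2c4=3.
Step 14. [r5c6∈{1}] r5c6's peers cover all but 1 ⇒ r5c6=1.
Step 15. [r5c2∈{4}] nothing but 4 survives at r5c2, so r5c2=4.
Step 16. [r2c3∈{5}] r2c3's peers cover all but 5, so r2c3=5.
Step 17. [r4c1∈{5}] r4c1 is down to just 5. So r4c1=5.
Step 18. [r4c6∈{4}] nothing but 4 survives at r4c6 ⇒ r4c6=4.
Step 19. [r3c5∈{6}] r3c5 has the single candidate 6, so r3c5=6.
Step 20. [r6c3∈{6}] r6c3's peers cover all but 6, so r6c3=6.
Step 21. [r1c6∈{2}] r1c6 is down to just 2 ⇒ r1c6=2.

Answer: 6 3 1 5 4 2 / 4 2 5 3 1 6 / 3 1 4 2 6 5 / 5 6 2 1 3 4 / 2 4 3 6 5 1 / 1 5 6 4 2 3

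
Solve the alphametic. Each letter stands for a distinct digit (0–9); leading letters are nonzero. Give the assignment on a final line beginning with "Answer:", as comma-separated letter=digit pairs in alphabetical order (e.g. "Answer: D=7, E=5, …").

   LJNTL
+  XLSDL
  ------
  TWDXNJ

Step 1. [T] the sum has 6 digits but both addends have 5; that extra leading digit T is the final carry, namely 1. So T=1.
Step 2. [col 1: L + L ≡ J (mod 10)] no forcing yet in column 1 (carry-in 0); L=5 is free and consistent — try it. So L=5.
Step 3. [col 1: L + L ≡ J (mod 10)] in column 1 we have L+L≡J with carry-in 0; given L=5 and digits 1,5 already taken and all letters distinct, that pins J to 0 ⇒ J=0.
Step 4. [col 2: T + D ≡ N (mod 10)] several values work for D in column 2 (T + D ≡ N (mod 10), carry-in 1); try D=6. So D=6.
Step 5. [col 2: T + D ≡ N (mod 10)] in column 2 we have T+D≡N with carry-in 1; given T=1, D=6 and digits 0,1,5,6 already taken and all letters distinct, that pins N to 8. So N=8.
Step 6. [col 3: N + S ≡ X (mod 10)] several values work for S in column 3 (N + S ≡ X (mod 10), carry-in 0); try S=9 ⇒ S=9.
Step 7. [col 3: N + S ≡ X (mod 10)] column 3 reads N+S+carry(0)=X with N=8, S=9; with digits 0,1,5,6,8,9 already taken and all letters distinct, the only value for X is 7, so X=7.
Step 8. [col 5: L + X ≡ W (mod 10)] column 5: given L=5, X=7, carry-in 0, and digits 0,1,5,6,7,8,9 already taken and all letters distinct, L+X≡W (mod 10) forces W=2. So W=2.

Answer: D=6, J=0, L=5, N=8, S=9, T=1, W=2, X=7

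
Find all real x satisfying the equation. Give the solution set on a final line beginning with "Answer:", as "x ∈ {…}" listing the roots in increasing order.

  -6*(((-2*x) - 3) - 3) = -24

Step 1. [-6*(((-2*x) - 3) - 3) = -24] -6·(inner) — divide through by -6 ⇒ div: ((-2*x) - 3) - 3 = 4.
Step 2. [((-2*x) - 3) - 3 = 4] peel the -3: add 3 from each side ⇒ sub: (-2*x) - 3 = 7.
Step 3. [(-2*x) - 3 = 7] -3 is outermost — add 3 both sides. So sub: -2*x = 10.
Step 4. [-2*x = 10] LHS = -2·(…); ÷-2 both sides. So div: x = -5.

Answer: x ∈ {-5}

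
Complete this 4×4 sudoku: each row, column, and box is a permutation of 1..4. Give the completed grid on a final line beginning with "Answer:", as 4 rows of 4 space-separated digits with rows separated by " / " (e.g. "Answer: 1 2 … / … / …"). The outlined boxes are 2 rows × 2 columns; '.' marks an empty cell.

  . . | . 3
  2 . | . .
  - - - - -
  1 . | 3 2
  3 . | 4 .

Step 1. [r2c3∈{1}] r2c3's peers cover all but 1, so r2c3=1.
Step 2. [r3c2∈{4}] nothing but 4 survives at r3c2. So r3c2=4.
Step 3. [r1c2∈{1}] nothing but 1 survives at r1c2 ⇒ r1c2=1.
Step 4. [r2c4∈{4}] r2c4 is down to just 4 ⇒ r2c4=4.
Step 5. [r4c4∈{1}] only 1 remains possible at r4c4, so r4c4=1.
Step 6. [r2c2∈{3}] r2c2 has the single candidate 3. So r2c2=3.
Step 7. [r1c3∈{2}] nothing but 2 survives at r1c3. So r1c3=2.
Step 8. [r1c1∈{4}] r1c1 has the single candidate 4. So r1c1=4.
Step 9. [r4c2∈{2}] r4c2 is down to just 2 ⇒ r4c2=2.

Answer: 4 1 2 3 / 2 3 1 4 / 1 4 3 2 / 3 2 4 1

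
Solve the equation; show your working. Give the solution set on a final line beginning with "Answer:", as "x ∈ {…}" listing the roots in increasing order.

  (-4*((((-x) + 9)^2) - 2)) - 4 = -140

Step 1. [(-4*((((-x) + 9)^2) - 2)) - 4 = -140] -4 is outermost — add 4 both sides ⇒ sub: -4*((((-x) + 9)^2) - 2) = -136.
Step 2. [-4*((((-x) + 9)^2) - 2) = -136] LHS = -4·(…); ÷-4 both sides ⇒ div: (((-x) + 9)^2) - 2 = 34.
Step 3. [(((-x) + 9)^2) - 2 = 34] the outer -2 inverts by adding 2. So sub: ((-x) + 9)^2 = 36.
Step 4. [((-x) + 9)^2 = 36] 36 ≥ 0, LHS is (·)² — take ±√. So sqrt: (-x) + 9 = 6 or -6.
Step 5. [(-x) + 9 = 6 or -6] 9 comes off first (subtract 9). So sub: -x = -3 or -15.
Step 6. [-x = -3 or -15] flip signs both sides. So neg: x = 3 or 15.

Answer: x ∈ {3, 15}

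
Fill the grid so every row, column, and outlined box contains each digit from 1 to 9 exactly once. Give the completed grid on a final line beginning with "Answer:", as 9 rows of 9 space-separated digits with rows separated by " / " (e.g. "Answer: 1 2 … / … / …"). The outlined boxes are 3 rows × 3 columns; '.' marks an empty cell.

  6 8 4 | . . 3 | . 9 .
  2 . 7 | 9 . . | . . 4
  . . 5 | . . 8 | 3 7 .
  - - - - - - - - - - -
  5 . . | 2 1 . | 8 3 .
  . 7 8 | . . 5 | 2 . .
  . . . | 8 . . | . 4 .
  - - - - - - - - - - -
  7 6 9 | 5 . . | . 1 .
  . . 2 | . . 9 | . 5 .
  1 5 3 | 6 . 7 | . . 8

Step 1. [r6c6∈{6}] r6c6's peers cover all but 6. So r6c6=6.
Step 2. [r5c9∈{1,6,9}] across row 5, 1 lands solely at r5c9, so r5c9=1.
Step 3. [r4c9∈{6,7,9}] r4c9 is the only open cell in row 4 admitting 7 ⇒ r4c9=7.
Step 4. [r8c2∈{4}] r8c2 is down to just 4. So r8c2=4.
Step 5. [r6c9∈{5,9}] col 9 places 9 nowhere but r6c9. So r6c9=9.
Step 6. [r2c6∈{1}] r2c6's peers cover all but 1, so r2c6=1.
Step 7. [r5c1∈{3,4,9}] in col 1, 4 fits only at r5c1, so r5c1=4.
Step 8. [r7c5∈{2,3,4,8}] across row 7, 8 lands solely at r7c5 ⇒ r7c5=8.
Step 9. [r8c5∈{3}] only 3 remains possible at r8c5 ⇒ r8c5=3.
Step 10. [r1c9∈{2,5}] 5 has one home in col 9: r1c9 ⇒ r1c9=5.
Step 11. [r2c7∈{6}] r2c7 is down to just 6 ⇒ r2c7=6.
Step 12. [r7c6∈{2,4}] 2 has one home in col 6: r7c6, so r7c6=2.
Step 13. [r9c5∈{4}] r9c5's peers cover all but 4, so r9c5=4.
Step 14. [r3c2∈{1,9}] r3c2 is the only open cell in row 3 admitting 1, so r3c2=1.
Step 15. [r1c5∈{2,7}] row 1 places 2 nowhere but r1c5, so r1c5=2.
Step 16. [r2c2∈{3}] r2c2's peers cover all but 3 ⇒ r2c2=3.
Step 17. [r5c4∈{3}] r5c4 has the single candidate 3, so r5c4=3.
Step 18. [r6c3∈{1}] r6c3 has the single candidate 1. So r6c3=1.
Step 19. [r6c5∈{7}] only 7 remains possible at r6c5, so r6c5=7.
Step 20. [r1c7∈{1}] r1c7 is down to just 1 ⇒ r1c7=1.
Step 21. [r3c4∈{4}] r3c4 has the single candidate 4 ⇒ r3c4=4.
Step 22. [r8c4∈{1}] r8c4 is down to just 1, so r8c4=1.
Step 23. [r3c1∈{9}] r3c1 is down to just 9, so r3c1=9.
Step 24. [r2c5∈{5}] r2c5 has the single candidate 5 ⇒ r2c5=5.
Step 25. [r8c1∈{8}] r8c1's peers cover all but 8. So r8c1=8.
Step 26. [r8c7∈{7}] only 7 remains possible at r8c7. So r8c7=7.
Step 27. [r6c2∈{2}] r6c2's peers cover all but 2. So r6c2=2.
Step 28. [r6c1∈{3}] nothing but 3 survives at r6c1. So r6c1=3.
Step 29. [r3c5∈{6}] r3c5's peers cover all but 6 ⇒ r3c5=6.
Step 30. [r3c9∈{2}] r3c9 has the single candidate 2 ⇒ r3c9=2.
Step 31. [r5c8∈{6}] nothing but 6 survives at r5c8. So r5c8=6.
Step 32. [r6c7∈{5}] r6c7 has the single candidate 5, so r6c7=5.
Step 33. [r7c7∈{4}] only 4 remains possible at r7c7, so r7c7=4.
Step 34. [r4c3∈{6}] r4c3 is down to just 6, so r4c3=6.
Step 35. [r7c9∈{3}] nothing but 3 survives at r7c9, so r7c9=3.
Step 36. [r9c7∈{9}] r9c7's peers cover all but 9. So r9c7=9.
Step 37. [r2c8∈{8}] r2c8 has the single candidate 8, so r2c8=8.
Step 38. [r8c9∈{6}] r8c9 has the single candidate 6. So r8c9=6.
Step 39. [r1c4∈{7}] r1c4 has the single candidate 7 ⇒ r1c4=7.
Step 40. [r4c2∈{9}] only 9 remains possible at r4c2, so r4c2=9.
Step 41. [r5c5∈{9}] r5c5 has the single candidate 9, so r5c5=9.
Step 42. [r9c8∈{2}] r9c8's peers cover all but 2 ⇒ r9c8=2.
Step 43. [r4c6∈{4}] r4c6 is down to just 4. So r4c6=4.

Answer: 6 8 4 7 2 3 1 9 5 / 2 3 7 9 5 1 6 8 4 / 9 1 5 4 6 8 3 7 2 / 5 9 6 2 1 4 8 3 7 / 4 7 8 3 9 5 2 6 1 / 3 2 1 8 7 6 5 4 9 / 7 6 9 5 8 2 4 1 3 / 8 4 2 1 3 9 7 5 6 / 1 5 3 6 4 7 9 2 8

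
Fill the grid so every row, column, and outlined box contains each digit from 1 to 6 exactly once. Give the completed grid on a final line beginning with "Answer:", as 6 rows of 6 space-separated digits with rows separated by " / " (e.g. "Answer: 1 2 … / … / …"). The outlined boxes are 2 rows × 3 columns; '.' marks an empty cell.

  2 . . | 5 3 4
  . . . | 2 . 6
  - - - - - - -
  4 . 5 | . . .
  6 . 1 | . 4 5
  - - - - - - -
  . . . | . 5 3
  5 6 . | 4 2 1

Step 1. [r2c2∈{1,3,4,5}] row 2 places 5 nowhere but r2c2. So r2c2=5.
Step 2. [r4c2∈{2,3}] across row 4, 2 lands solely at r4c2 ⇒ r4c2=2.
Step 3. [r3c4∈{1,3,6}] r3c4 is the only open cell in col 4 admitting 1 ⇒ r3c4=1.
Step 4. [r2c1∈{1,3}] col 1 places 3 nowhere but r2c1 ⇒ r2c1=3.
Step 5. [r5c2∈{1,4}] r5c2 is the only open cell in col 2 admitting 4 ⇒ r5c2=4.
Step 6. [r5c3∈{2}] r5c3's peers cover all but 2, so r5c3=2.
Step 7. [r3c6∈{2}] r3c6 has the single candidate 2. So r3c6=2.
Step 8. [r1c2∈{1}] nothing but 1 survives at r1c2. So r1c2=1.
Step 9. [r6c3∈{3}] r6c3's peers cover all but 3, so r6c3=3.
Step 10. [r2c5∈{1}] r2c5 has the single candidate 1 ⇒ r2c5=1.
Step 11. [r3c5∈{6}] r3c5's peers cover all but 6. So r3c5=6.
Step 12. [r1c3∈{6}] r1c3's peers cover all but 6, so r1c3=6.
Step 13. [r5c4∈{6}] r5c4's peers cover all but 6. So r5c4=6.
Step 14. [r3c2∈{3}] only 3 remains possible at r3c2 ⇒ r3c2=3.
Step 15. [r4c4∈{3}] r4c4 has the single candidate 3, so r4c4=3.
Step 16. [r2c3∈{4}] nothing but 4 survives at r2c3 ⇒ r2c3=4.
Step 17. [r5c1∈{1}] r5c1's peers cover all but 1 ⇒ r5c1=1.

Answer: 2 1 6 5 3 4 / 3 5 4 2 1 6 / 4 3 5 1 6 2 / 6 2 1 3 4 5 / 1 4 2 6 5 3 / 5 6 3 4 2 1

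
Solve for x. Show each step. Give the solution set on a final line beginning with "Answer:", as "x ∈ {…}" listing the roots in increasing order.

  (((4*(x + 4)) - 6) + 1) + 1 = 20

Step 1. [(((4*(x + 4)) - 6) + 1) + 1 = 20] subtract 1: x sits inside (… + 1), so sub: ((4*(x + 4)) - 6) + 1 = 19.
Step 2. [((4*(x + 4)) - 6) + 1 = 19] 1 comes off first (subtract 1), so sub: (4*(x + 4)) - 6 = 18.
Step 3. [(4*(x + 4)) - 6 = 18] add 6: x sits inside (… - 6). So sub: 4*(x + 4) = 24.
Step 4. [4*(x + 4) = 24] divide by the outer 4 ⇒ div: x + 4 = 6.
Step 5. [x + 4 = 6] 4 comes off first (subtract 4) ⇒ sub: x = 2.

Answer: x ∈ {2}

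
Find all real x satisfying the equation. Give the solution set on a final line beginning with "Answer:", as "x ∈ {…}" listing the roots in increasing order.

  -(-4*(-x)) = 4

Step 1. [-(-4*(-x)) = 4] LHS negated; negate both sides. So neg: -4*(-x) = -4.
Step 2. [-4*(-x) = -4] divide by the outer -4. So div: -x = 1.
Step 3. [-x = 1] flip signs both sides, so neg: x = -1.

Answer: x ∈ {-1}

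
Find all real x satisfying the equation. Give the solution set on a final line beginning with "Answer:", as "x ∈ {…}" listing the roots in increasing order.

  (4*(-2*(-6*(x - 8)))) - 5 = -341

Step 1. [(4*(-2*(-6*(x - 8)))) - 5 = -341] the outer -5 inverts by adding 5, so sub: 4*(-2*(-6*(x - 8))) = -336.
Step 2. [4*(-2*(-6*(x - 8))) = -336] 4·(inner) — divide through by 4 ⇒ div: -2*(-6*(x - 8)) = -84.
Step 3. [-2*(-6*(x - 8)) = -84] divide by the outer -2 ⇒ div: -6*(x - 8) = 42.
Step 4. [-6*(x - 8) = 42] LHS = -6·(…); ÷-6 both sides, so div: x - 8 = -7.
Step 5. [x - 8 = -7] peel the -8: add 8 from each side ⇒ sub: x = 1.

Answer: x ∈ {1}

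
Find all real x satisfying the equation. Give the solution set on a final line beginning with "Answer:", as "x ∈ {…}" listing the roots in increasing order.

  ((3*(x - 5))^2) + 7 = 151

Step 1. [((3*(x - 5))^2) + 7 = 151] the outer +7 inverts by subtracting 7, so sub: (3*(x - 5))^2 = 144.
Step 2. [(3*(x - 5))^2 = 144] 144 ≥ 0, LHS is (·)² — take ±√. So sqrt: 3*(x - 5) = 12 or -12.
Step 3. [3*(x - 5) = 12 or -12] LHS = 3·(…); ÷3 both sides. So div: x - 5 = 4 or -4.
Step 4. [x - 5 = 4 or -4] -5 is outermost — add 5 both sides, so sub: x = 9 or 1.

Answer: x ∈ {1, 9}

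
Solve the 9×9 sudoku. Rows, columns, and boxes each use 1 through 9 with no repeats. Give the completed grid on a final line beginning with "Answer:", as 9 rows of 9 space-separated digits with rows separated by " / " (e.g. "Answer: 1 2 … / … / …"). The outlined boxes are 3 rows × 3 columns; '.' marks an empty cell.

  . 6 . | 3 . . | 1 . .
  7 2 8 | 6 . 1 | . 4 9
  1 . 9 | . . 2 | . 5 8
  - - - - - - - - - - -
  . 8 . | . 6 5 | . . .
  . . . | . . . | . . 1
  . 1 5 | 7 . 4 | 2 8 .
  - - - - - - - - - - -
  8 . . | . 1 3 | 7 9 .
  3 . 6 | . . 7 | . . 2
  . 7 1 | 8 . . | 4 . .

Step 1. [r1c3∈{4}] r1c3 has the single candidate 4, so r1c3=4.
Step 2. [r5c7∈{3,5,6,9}] row 5 places 5 nowhere but r5c7. So r5c7=5.
Step 3. [r7c9∈{5,6}] 6 has one home in row 7: r7c9. So r7c9=6.
Step 4. [r6c9∈{3}] only 3 remains possible at r6c9. So r6c9=3.
Step 5. [r6c5∈{9}] r6c5's peers cover all but 9. So r6c5=9.
Step 6. [r5c4∈{2}] only 2 remains possible at r5c4 ⇒ r5c4=2.
Step 7. [r8c4∈{4,5,9}] col 4 places 9 nowhere but r8c4 ⇒ r8c4=9.
Step 8. [r7c4∈{4,5}] in col 4, 5 fits only at r7c4 ⇒ r7c4=5.
Step 9. [r9c1∈{2,5,9}] r9c1 is the only open cell in row 9 admitting 9, so r9c1=9.
Step 10. [r4c3∈{2,3,7}] row 4 places 3 nowhere but r4c3. So r4c3=3.
Step 11. [r4c8∈{7}] r4c8 has the single candidate 7, so r4c8=7.
Step 12. [r5c6∈{8}] r5c6 is down to just 8, so r5c6=8.
Step 13. [r1c5∈{5,7,8}] r1c5 is the only open cell in row 1 admitting 8, so r1c5=8.
Step 14. [r8c5∈{4}] r8c5 is down to just 4 ⇒ r8c5=4.
Step 15. [r4c1∈{2,4}] the only places for 4 in row 5 are inside box 4. So r4c1≠4.
Step 16. [r5c1∈{4,6}] across col 1, 4 lands solely at r5c1 ⇒ r5c1=4.
Step 17. [r3c2∈{3}] r3c2 has the single candidate 3, so r3c2=3.
Step 18. [r1c1∈{5}] r1c1 is down to just 5 ⇒ r1c1=5.
Step 19. [r3c7∈{6}] r3c7 has the single candidate 6 ⇒ r3c7=6.
Step 20. [r5c5∈{3}] only 3 remains possible at r5c5, so r5c5=3.
Step 21. [r4c1∈{2}] only 2 remains possible at r4c1 ⇒ r4c1=2.
Step 22. [r7c3∈{2}] r7c3's peers cover all but 2, so r7c3=2.
Step 23. [r9c6∈{6}] only 6 remains possible at r9c6 ⇒ r9c6=6.
Step 24. [r8c7∈{8}] nothing but 8 survives at r8c7 ⇒ r8c7=8.
Step 25. [r3c5∈{7}] r3c5's peers cover all but 7, so r3c5=7.
Step 26. [r1c8∈{2}] nothing but 2 survives at r1c8 ⇒ r1c8=2.
Step 27. [r2c5∈{5}] r2c5 is down to just 5. So r2c5=5.
Step 28. [r5c8∈{6}] nothing but 6 survives at r5c8. So r5c8=6.
Step 29. [r7c2∈{4}] r7c2's peers cover all but 4, so r7c2=4.
Step 30. [r3c4∈{4}] nothing but 4 survives at r3c4. So r3c4=4.
Step 31. [r2c7∈{3}] r2c7's peers cover all but 3 ⇒ r2c7=3.
Step 32. [r8c8∈{1}] r8c8 has the single candidate 1 ⇒ r8c8=1.
Step 33. [r5c3∈{7}] r5c3's peers cover all but 7. So r5c3=7.
Step 34. [r1c6∈{9}] nothing but 9 survives at r1c6. So r1c6=9.
Step 35. [r8c2∈{5}] r8c2 is down to just 5 ⇒ r8c2=5.
Step 36. [r1c9∈{7}] r1c9 has the single candidate 7, so r1c9=7.
Step 37. [r4c7∈{9}] only 9 remains possible at r4c7. So r4c7=9.
Step 38. [r9c8∈{3}] r9c8's peers cover all but 3 ⇒ r9c8=3.
Step 39. [r4c9∈{4}] r4c9's peers cover all but 4, so r4c9=4.
Step 40. [r6c1∈{6}] nothing but 6 survives at r6c1. So r6c1=6.
Step 41. [r9c5∈{2}] nothing but 2 survives at r9c5, so r9c5=2.
Step 42. [r9c9∈{5}] nothing but 5 survives at r9c9. So r9c9=5.
Step 43. [r4c4∈{1}] only 1 remains possible at r4c4. So r4c4=1.
Step 44. [r5c2∈{9}] nothing but 9 survives at r5c2. So r5c2=9.

Answer: 5 6 4 3 8 9 1 2 7 / 7 2 8 6 5 1 3 4 9 / 1 3 9 4 7 2 6 5 8 / 2 8 3 1 6 5 9 7 4 / 4 9 7 2 3 8 5 6 1 / 6 1 5 7 9 4 2 8 3 / 8 4 2 5 1 3 7 9 6 / 3 5 6 9 4 7 8 1 2 / 9 7 1 8 2 6 4 3 5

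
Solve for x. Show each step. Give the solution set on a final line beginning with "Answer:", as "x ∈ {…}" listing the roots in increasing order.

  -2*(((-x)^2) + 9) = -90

Step 1. [-2*(((-x)^2) + 9) = -90] divide by the outer -2, so div: ((-x)^2) + 9 = 45.
Step 2. [((-x)^2) + 9 = 45] +9 is outermost — subtract 9 both sides, so sub: (-x)^2 = 36.
Step 3. [(-x)^2 = 36] LHS squared, RHS 36 ≥ 0: apply √ (±) ⇒ sqrt: -x = 6 or -6.
Step 4. [-x = 6 or -6] LHS negated; negate both sides ⇒ neg: x = -6 or 6.

Answer: x ∈ {-6, 6}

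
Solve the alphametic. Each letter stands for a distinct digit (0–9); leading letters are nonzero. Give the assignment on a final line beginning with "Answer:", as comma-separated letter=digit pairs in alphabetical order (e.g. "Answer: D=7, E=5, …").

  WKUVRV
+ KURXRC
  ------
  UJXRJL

Step 1. [col 1: V + C ≡ L (mod 10)] V=6 is one option consistent with column 1 (V + C ≡ L (mod 10), carry-in 0) — take it ⇒ V=6.
Step 2. [col 1: V + C ≡ L (mod 10)] no forcing yet in column 1 (carry-in 0); L=4 is free and consistent — try it, so L=4.
Step 3. [col 1: V + C ≡ L (mod 10)] column 1: given V=6, L=4, carry-in 0, and digits 4,6 already taken and all letters distinct, V+C≡L (mod 10) forces C=8, so C=8.
Step 4. [col 2: R + R ≡ J (mod 10)] J=5 is one option consistent with column 2 (R + R ≡ J (mod 10), carry-in 1) — take it ⇒ J=5.
Step 5. [col 2: R + R ≡ J (mod 10)] R=7 is one option consistent with column 2 (R + R ≡ J (mod 10), carry-in 1) — take it, so R=7.
Step 6. [col 3: V + X ≡ R (mod 10)] from column 3 (V=6, R=7, carry-in 1, digits 4,5,6,7,8 already taken and all letters distinct): X must equal 0, so X=0.
Step 7. [col 4: U + R ≡ X (mod 10)] column 4: given R=7, X=0, carry-in 0, and digits 0,4,5,6,7,8 already taken and all letters distinct, U+R≡X (mod 10) forces U=3 ⇒ U=3.
Step 8. [col 5: K + U ≡ J (mod 10)] column 5: given U=3, J=5, carry-in 1, and digits 0,3,4,5,6,7,8 already taken and all letters distinct, K+U≡J (mod 10) forces K=1. So K=1.
Step 9. [col 6: W + K ≡ U (mod 10)] in column 6 we have W+K≡U with carry-in 0; given K=1, U=3 and digits 0,1,3,4,5,6,7,8 already taken and all letters distinct, that pins W to 2, so W=2.

Answer: C=8, J=5, K=1, L=4, R=7, U=3, V=6, W=2, X=0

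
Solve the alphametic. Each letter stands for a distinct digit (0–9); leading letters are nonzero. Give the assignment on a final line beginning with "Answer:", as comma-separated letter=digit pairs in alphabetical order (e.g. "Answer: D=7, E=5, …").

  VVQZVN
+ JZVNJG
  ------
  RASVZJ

Step 1. [col 1: N + G ≡ J (mod 10)] column 1 (N + G ≡ J (mod 10), carry-in 0) doesn't pin G yet; pick G=5 and continue. So G=5.
Step 2. [col 1: N + G ≡ J (mod 10)] several values work for J in column 1 (N + G ≡ J (mod 10), carry-in 0); try J=2. So J=2.
Step 3. [col 1: N + G ≡ J (mod 10)] column 1: given G=5, J=2, carry-in 0, and digits 2,5 already taken and all letters distinct, N+G≡J (mod 10) forces N=7 ⇒ N=7.
Step 4. [col 2: V + J ≡ Z (mod 10)] no forcing yet in column 2 (carry-in 1); V=1 is free and consistent — try it ⇒ V=1.
Step 5. [col 2: V + J ≡ Z (mod 10)] column 2 reads V+J+carry(1)=Z with V=1, J=2; with digits 1,2,5,7 already taken and all letters distinct, the only value for Z is 4. So Z=4.
Step 6. [col 4: Q + V ≡ S (mod 10)] Q=8 is one option consistent with column 4 (Q + V ≡ S (mod 10), carry-in 1) — take it, so Q=8.
Step 7. [col 4: Q + V ≡ S (mod 10)] from column 4 (Q=8, V=1, carry-in 1, digits 1,2,4,5,7,8 already taken and all letters distinct): S must equal 0 ⇒ S=0.
Step 8. [col 5: V + Z ≡ A (mod 10)] from column 5 (V=1, Z=4, carry-in 1, digits 0,1,2,4,5,7,8 already taken and all letters distinct): A must equal 6, so A=6.
Step 9. [col 6: V + J ≡ R (mod 10)] column 6 reads V+J+carry(0)=R with V=1, J=2; with digits 0,1,2,4,5,6,7,8 already taken and all letters distinct, the only value for R is 3, so R=3.

Answer: A=6, G=5, J=2, N=7, Q=8, R=3, S=0, V=1, Z=4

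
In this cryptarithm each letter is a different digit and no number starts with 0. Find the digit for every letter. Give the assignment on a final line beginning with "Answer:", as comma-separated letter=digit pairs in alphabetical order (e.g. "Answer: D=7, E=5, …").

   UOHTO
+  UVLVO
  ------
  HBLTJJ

Step 1. [col 1: O + O ≡ J (mod 10)] J=4 is one option consistent with column 1 (O + O ≡ J (mod 10), carry-in 0) — take it, so J=4.
Step 2. [H] the sum has 6 digits but both addends have 5; that extra leading digit H is the final carry, namely 1 ⇒ H=1.
Step 3. [col 1: O + O ≡ J (mod 10)] no forcing yet in column 1 (carry-in 0); O=2 is free and consistent — try it ⇒ O=2.
Step 4. [col 2: T + V ≡ J (mod 10)] V=5 is one option consistent with column 2 (T + V ≡ J (mod 10), carry-in 0) — take it. So V=5.
Step 5. [col 2: T + V ≡ J (mod 10)] in column 2 we have T+V≡J with carry-in 0; given V=5, J=4 and digits 1,2,4,5 already taken and all letters distinct, that pins T to 9. So T=9.
Step 6. [col 3: H + L ≡ T (mod 10)] in column 3 we have H+L≡T with carry-in 1; given H=1, T=9 and digits 1,2,4,5,9 already taken and all letters distinct, that pins L to 7 ⇒ L=7.
Step 7. [col 5: U + U ≡ B (mod 10)] in column 5 we have U+U≡B with carry-in 0; given nothing yet and digits 1,2,4,5,7,9 already taken and all letters distinct, that pins B to 6 ⇒ B=6.
Step 8. [col 5: U + U ≡ B (mod 10)] column 5 (U + U ≡ B (mod 10), carry-in 0) doesn't pin U yet; pick U=8 and continue. So U=8.

Answer: B=6, H=1, J=4, L=7, O=2, T=9, U=8, V=5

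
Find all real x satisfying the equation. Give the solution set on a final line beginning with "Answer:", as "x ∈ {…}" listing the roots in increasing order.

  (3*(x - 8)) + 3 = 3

Step 1. [(3*(x - 8)) + 3 = 3] 3 comes off first (subtract 3) ⇒ sub: 3*(x - 8) = 0.
Step 2. [3*(x - 8) = 0] LHS = 3·(…); ÷3 both sides. So div: x - 8 = 0.
Step 3. [x - 8 = 0] 8 comes off first (add 8). So sub: x = 8.

Answer: x ∈ {8}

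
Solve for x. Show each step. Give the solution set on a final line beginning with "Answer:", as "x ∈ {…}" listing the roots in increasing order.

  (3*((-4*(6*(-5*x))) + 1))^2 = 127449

Step 1. [(3*((-4*(6*(-5*x))) + 1))^2 = 127449] LHS squared, RHS 127449 ≥ 0: apply √ (±). So sqrt: 3*((-4*(6*(-5*x))) + 1) = 357 or -357.
Step 2. [3*((-4*(6*(-5*x))) + 1) = 357 or -357] 3 out front; divide by 3. So div: (-4*(6*(-5*x))) + 1 = 119 or -119.
Step 3. [(-4*(6*(-5*x))) + 1 = 119 or -119] peel the +1: subtract 1 from each side ⇒ sub: -4*(6*(-5*x)) = 118 or -120.
Step 4. [-4*(6*(-5*x)) = 118 or -120] divide by the outer -4. So div: 6*(-5*x) = -59/2 or 30.
Step 5. [6*(-5*x) = -59/2 or 30] 6·(inner) — divide through by 6. So div: -5*x = -59/12 or 5.
Step 6. [-5*x = -59/12 or 5] divide by the outer -5, so div: x = 59/60 or -1.

Answer: x ∈ {-1, 59/60}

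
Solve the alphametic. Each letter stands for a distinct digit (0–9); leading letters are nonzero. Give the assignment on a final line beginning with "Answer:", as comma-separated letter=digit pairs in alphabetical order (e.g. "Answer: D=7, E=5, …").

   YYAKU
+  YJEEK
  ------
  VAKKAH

Step 1. [col 1: U + K ≡ H (mod 10)] column 1 (U + K ≡ H (mod 10), carry-in 0) doesn't pin U yet; pick U=4 and continue, so U=4.
Step 2. [col 1: U + K ≡ H (mod 10)] column 1 (U + K ≡ H (mod 10), carry-in 0) doesn't pin H yet; pick H=6 and continue, so H=6.
Step 3. [col 1: U + K ≡ H (mod 10)] from column 1 (U=4, H=6, carry-in 0, digits 4,6 already taken and all letters distinct): K must equal 2. So K=2.
Step 4. [V] adding two 5-digit numbers gives at most 5+1 digits, and here it does — V is that final carry and must be 1. So V=1.
Step 5. [col 2: K + E ≡ A (mod 10)] no forcing yet in column 2 (carry-in 0); A=7 is free and consistent — try it. So A=7.
Step 6. [col 2: K + E ≡ A (mod 10)] from column 2 (K=2, A=7, carry-in 0, digits 1,2,4,6,7 already taken and all letters distinct): E must equal 5, so E=5.
Step 7. [col 4: Y + J ≡ K (mod 10)] no forcing yet in column 4 (carry-in 1); Y=8 is free and consistent — try it. So Y=8.
Step 8. [col 4: Y + J ≡ K (mod 10)] column 4: given Y=8, K=2, carry-in 1, and digits 1,2,4,5,6,7,8 already taken and all letters distinct, Y+J≡K (mod 10) forces J=3 ⇒ J=3.

Answer: A=7, E=5, H=6, J=3, K=2, U=4, V=1, Y=8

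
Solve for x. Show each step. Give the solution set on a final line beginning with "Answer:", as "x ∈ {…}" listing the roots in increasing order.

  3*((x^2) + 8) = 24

Step 1. [3*((x^2) + 8) = 24] LHS = 3·(…); ÷3 both sides, so div: (x^2) + 8 = 8.
Step 2. [(x^2) + 8 = 8] peel the +8: subtract 8 from each side. So sub: x^2 = 0.
Step 3. [x^2 = 0] LHS squared, RHS 0 ≥ 0: apply √ (±). So sqrt: x = 0.

Answer: x ∈ {0}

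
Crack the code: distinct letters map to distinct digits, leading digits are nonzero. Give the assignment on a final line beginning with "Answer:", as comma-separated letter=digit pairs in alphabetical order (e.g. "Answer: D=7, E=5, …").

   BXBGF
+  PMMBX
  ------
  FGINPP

Step 1. [col 1: F + X ≡ P (mod 10)] several values work for P in column 1 (F + X ≡ P (mod 10), carry-in 0); try P=7. So P=7.
Step 2. [col 1: F + X ≡ P (mod 10)] no forcing yet in column 1 (carry-in 0); X=6 is free and consistent — try it, so X=6.
Step 3. [col 1: F + X ≡ P (mod 10)] from column 1 (X=6, P=7, carry-in 0, digits 6,7 already taken and all letters distinct): F must equal 1. So F=1.
Step 4. [col 2: G + B ≡ P (mod 10)] no forcing yet in column 2 (carry-in 0); G=2 is free and consistent — try it, so G=2.
Step 5. [col 2: G + B ≡ P (mod 10)] column 2: given G=2, P=7, carry-in 0, and digits 1,2,6,7 already taken and all letters distinct, G+B≡P (mod 10) forces B=5. So B=5.
Step 6. [col 3: B + M ≡ N (mod 10)] M=3 is one option consistent with column 3 (B + M ≡ N (mod 10), carry-in 0) — take it. So M=3.
Step 7. [col 3: B + M ≡ N (mod 10)] column 3: given B=5, M=3, carry-in 0, and digits 1,2,3,5,6,7 already taken and all letters distinct, B+M≡N (mod 10) forces N=8. So N=8.
Step 8. [col 4: X + M ≡ I (mod 10)] column 4: given X=6, M=3, carry-in 0, and digits 1,2,3,5,6,7,8 already taken and all letters distinct, X+M≡I (mod 10) forces I=9 ⇒ I=9.

Answer: B=5, F=1, G=2, I=9, M=3, N=8, P=7, X=6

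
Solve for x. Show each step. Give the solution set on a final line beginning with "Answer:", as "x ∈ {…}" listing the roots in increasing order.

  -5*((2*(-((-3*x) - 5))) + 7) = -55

Step 1. [-5*((2*(-((-3*x) - 5))) + 7) = -55] divide by the outer -5. So div: (2*(-((-3*x) - 5))) + 7 = 11.
Step 2. [(2*(-((-3*x) - 5))) + 7 = 11] subtract 7: x sits inside (… + 7) ⇒ sub: 2*(-((-3*x) - 5)) = 4.
Step 3. [2*(-((-3*x) - 5)) = 4] leading coefficient 2: divide by 2. So div: -((-3*x) - 5) = 2.
Step 4. [-((-3*x) - 5) = 2] LHS negated; negate both sides ⇒ neg: (-3*x) - 5 = -2.
Step 5. [(-3*x) - 5 = -2] -5 is outermost — add 5 both sides, so sub: -3*x = 3.
Step 6. [-3*x = 3] -3 out front; divide by -3, so div: x = -1.

Answer: x ∈ {-1}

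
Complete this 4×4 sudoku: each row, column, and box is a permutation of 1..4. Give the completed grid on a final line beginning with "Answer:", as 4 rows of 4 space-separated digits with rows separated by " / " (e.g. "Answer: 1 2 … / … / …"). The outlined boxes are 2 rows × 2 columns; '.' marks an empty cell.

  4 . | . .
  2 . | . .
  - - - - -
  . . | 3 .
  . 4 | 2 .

Step 1. [r4c4∈{1}] nothing but 1 survives at r4c4 ⇒ r4c4=1.
Step 2. [r1c3∈{1}] r1c3 is down to just 1. So r1c3=1.
Step 3. [r2c2∈{1,3}] row 2 places 1 nowhere but r2c2 ⇒ r2c2=1.
Step 4. [r2c4∈{3,4}] row 2 places 3 nowhere but r2c4. So r2c4=3.
Step 5. [r1c4∈{2}] r1c4's peers cover all but 2, so r1c4=2.
Step 6. [r3c2∈{2}] nothing but 2 survives at r3c2, so r3c2=2.
Step 7. [r1c2∈{3}] r1c2 is down to just 3. So r1c2=3.
Step 8. [r2c3∈{4}] nothing but 4 survives at r2c3 ⇒ r2c3=4.
Step 9. [r3c4∈{4}] r3c4's peers cover all but 4 ⇒ r3c4=4.
Step 10. [r4c1∈{3}] r4c1 has the single candidate 3. So r4c1=3.
Step 11. [r3c1∈{1}] only 1 remains possible at r3c1 ⇒ r3c1=1.

Answer: 4 3 1 2 / 2 1 4 3 / 1 2 3 4 / 3 4 2 1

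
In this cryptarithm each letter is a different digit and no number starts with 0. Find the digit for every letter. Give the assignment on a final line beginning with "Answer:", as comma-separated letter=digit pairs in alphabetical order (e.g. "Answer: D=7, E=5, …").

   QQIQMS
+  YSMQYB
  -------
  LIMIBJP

Step 1. [L] adding two 6-digit numbers gives at most 6+1 digits, and here it does — L is that final carry and must be 1 ⇒ L=1.
Step 2. [col 1: S + B ≡ P (mod 10)] column 1 (S + B ≡ P (mod 10), carry-in 0) doesn't pin P yet; pick P=5 and continue. So P=5.
Step 3. [col 1: S + B ≡ P (mod 10)] B=3 is one option consistent with column 1 (S + B ≡ P (mod 10), carry-in 0) — take it, so B=3.
Step 4. [col 1: S + B ≡ P (mod 10)] column 1: given B=3, P=5, carry-in 0, and digits 1,3,5 already taken and all letters distinct, S+B≡P (mod 10) forces S=2 ⇒ S=2.
Step 5. [col 2: M + Y ≡ J (mod 10)] column 2 (M + Y ≡ J (mod 10), carry-in 0) doesn't pin M yet; pick M=9 and continue. So M=9.
Step 6. [col 2: M + Y ≡ J (mod 10)] column 2 (M + Y ≡ J (mod 10), carry-in 0) doesn't pin Y yet; pick Y=8 and continue. So Y=8.
Step 7. [col 2: M + Y ≡ J (mod 10)] from column 2 (M=9, Y=8, carry-in 0, digits 1,2,3,5,8,9 already taken and all letters distinct): J must equal 7, so J=7.
Step 8. [col 3: Q + Q ≡ B (mod 10)] in column 3 we have Q+Q≡B with carry-in 1; given B=3 and digits 1,2,3,5,7,8,9 already taken and all letters distinct, that pins Q to 6, so Q=6.
Step 9. [col 4: I + M ≡ I (mod 10)] column 4 (I + M ≡ I (mod 10), carry-in 1) doesn't pin I yet; pick I=4 and continue ⇒ I=4.

Answer: B=3, I=4, J=7, L=1, M=9, P=5, Q=6, S=2, Y=8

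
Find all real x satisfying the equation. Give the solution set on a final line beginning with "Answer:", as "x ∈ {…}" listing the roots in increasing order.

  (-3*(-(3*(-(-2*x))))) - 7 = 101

Step 1. [(-3*(-(3*(-(-2*x))))) - 7 = 101] the outer -7 inverts by adding 7. So sub: -3*(-(3*(-(-2*x)))) = 108.
Step 2. [-3*(-(3*(-(-2*x)))) = 108] LHS = -3·(…); ÷-3 both sides, so div: -(3*(-(-2*x))) = -36.
Step 3. [-(3*(-(-2*x))) = -36] LHS negated; negate both sides, so neg: 3*(-(-2*x)) = 36.
Step 4. [3*(-(-2*x)) = 36] leading coefficient 3: divide by 3. So div: -(-2*x) = 12.
Step 5. [-(-2*x) = 12] flip signs both sides. So neg: -2*x = -12.
Step 6. [-2*x = -12] leading coefficient -2: divide by -2 ⇒ div: x = 6.

Answer: x ∈ {6}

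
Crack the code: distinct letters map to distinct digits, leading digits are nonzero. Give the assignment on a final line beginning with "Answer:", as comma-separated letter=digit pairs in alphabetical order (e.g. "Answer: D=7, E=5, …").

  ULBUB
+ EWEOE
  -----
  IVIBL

Step 1. [col 1: B + E ≡ L (mod 10)] several values work for E in column 1 (B + E ≡ L (mod 10), carry-in 0); try E=4. So E=4.
Step 2. [col 1: B + E ≡ L (mod 10)] no forcing yet in column 1 (carry-in 0); B=1 is free and consistent — try it, so B=1.
Step 3. [col 1: B + E ≡ L (mod 10)] in column 1 we have B+E≡L with carry-in 0; given B=1, E=4 and digits 1,4 already taken and all letters distinct, that pins L to 5, so L=5.
Step 4. [col 2: U + O ≡ B (mod 10)] column 2 (U + O ≡ B (mod 10), carry-in 0) doesn't pin O yet; pick O=9 and continue. So O=9.
Step 5. [col 2: U + O ≡ B (mod 10)] from column 2 (O=9, B=1, carry-in 0, digits 1,4,5,9 already taken and all letters distinct): U must equal 2, so U=2.
Step 6. [col 3: B + E ≡ I (mod 10)] in column 3 we have B+E≡I with carry-in 1; given B=1, E=4 and digits 1,2,4,5,9 already taken and all letters distinct, that pins I to 6, so I=6.
Step 7. [col 4: L + W ≡ V (mod 10)] several values work for W in column 4 (L + W ≡ V (mod 10), carry-in 0); try W=3 ⇒ W=3.
Step 8. [col 4: L + W ≡ V (mod 10)] column 4 reads L+W+carry(0)=V with L=5, W=3; with digits 1,2,3,4,5,6,9 already taken and all letters distinct, the only value for V is 8 ⇒ V=8.

Answer: B=1, E=4, I=6, L=5, O=9, U=2, V=8, W=3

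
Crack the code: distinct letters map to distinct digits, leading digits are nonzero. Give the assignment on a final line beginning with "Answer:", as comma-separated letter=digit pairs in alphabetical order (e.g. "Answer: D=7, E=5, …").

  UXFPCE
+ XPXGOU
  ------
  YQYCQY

Step 1. [col 1: E + U ≡ Y (mod 10)] column 1 (E + U ≡ Y (mod 10), carry-in 0) doesn't pin E yet; pick E=6 and continue. So E=6.
Step 2. [col 1: E + U ≡ Y (mod 10)] column 1 (E + U ≡ Y (mod 10), carry-in 0) doesn't pin U yet; pick U=1 and continue, so U=1.
Step 3. [col 1: E + U ≡ Y (mod 10)] from column 1 (E=6, U=1, carry-in 0, digits 1,6 already taken and all letters distinct): Y must equal 7, so Y=7.
Step 4. [col 2: C + O ≡ Q (mod 10)] column 2 (C + O ≡ Q (mod 10), carry-in 0) doesn't pin C yet; pick C=9 and continue ⇒ C=9.
Step 5. [col 2: C + O ≡ Q (mod 10)] no forcing yet in column 2 (carry-in 0); O=4 is free and consistent — try it, so O=4.
Step 6. [col 2: C + O ≡ Q (mod 10)] column 2: given C=9, O=4, carry-in 0, and digits 1,4,6,7,9 already taken and all letters distinct, C+O≡Q (mod 10) forces Q=3. So Q=3.
Step 7. [col 3: P + G ≡ C (mod 10)] column 3 (P + G ≡ C (mod 10), carry-in 1) doesn't pin G yet; pick G=0 and continue, so G=0.
Step 8. [col 3: P + G ≡ C (mod 10)] column 3 reads P+G+carry(1)=C with G=0, C=9; with digits 0,1,3,4,6,7,9 already taken and all letters distinct, the only value for P is 8 ⇒ P=8.
Step 9. [col 4: F + X ≡ Y (mod 10)] column 4 (F + X ≡ Y (mod 10), carry-in 0) doesn't pin F yet; pick F=2 and continue, so F=2.
Step 10. [col 4: F + X ≡ Y (mod 10)] column 4 reads F+X+carry(0)=Y with F=2, Y=7; with digits 0,1,2,3,4,6,7,8,9 already taken and all letters distinct, the only value for X is 5, so X=5.

Answer: C=9, E=6, F=2, G=0, O=4, P=8, Q=3, U=1, X=5, Y=7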